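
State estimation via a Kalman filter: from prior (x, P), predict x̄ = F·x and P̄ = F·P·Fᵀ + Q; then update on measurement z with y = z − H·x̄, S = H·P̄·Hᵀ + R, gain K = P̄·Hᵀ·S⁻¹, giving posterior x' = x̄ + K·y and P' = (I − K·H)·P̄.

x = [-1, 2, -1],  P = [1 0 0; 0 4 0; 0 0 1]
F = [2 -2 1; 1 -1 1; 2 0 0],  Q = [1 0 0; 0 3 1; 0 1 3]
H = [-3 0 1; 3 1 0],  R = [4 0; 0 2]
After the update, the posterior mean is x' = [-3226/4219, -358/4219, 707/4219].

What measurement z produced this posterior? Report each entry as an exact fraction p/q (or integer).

z = [3, -2]

x̄ = F·x = [-7, -4, -2]
P̄ = F·P·Fᵀ + Q = [22 11 4; 11 9 3; 4 3 7]
S = H·P̄·Hᵀ + R = [185 -216; -216 275]
K = P̄·Hᵀ·S⁻¹ = [-418/4219 853/4219; 822/4219 1290/4219; 1865/4219 1695/4219]
x' − x̄ = [26307/4219, 16518/4219, 9145/4219] = K·y
y = (KᵀK)⁻¹·Kᵀ·(x' − x̄) = [-16, 23]
z = y + H·x̄ = [-16, 23] + [19, -25] = [3, -2]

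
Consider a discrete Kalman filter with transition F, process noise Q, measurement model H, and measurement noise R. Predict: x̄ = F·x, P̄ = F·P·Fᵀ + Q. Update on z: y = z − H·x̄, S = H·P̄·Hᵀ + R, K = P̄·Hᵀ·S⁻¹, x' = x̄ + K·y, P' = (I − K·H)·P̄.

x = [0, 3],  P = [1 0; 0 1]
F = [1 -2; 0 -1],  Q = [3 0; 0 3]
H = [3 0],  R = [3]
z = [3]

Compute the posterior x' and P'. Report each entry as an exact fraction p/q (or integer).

x̄ = F·x = [-6, -3]
P̄ = F·P·Fᵀ + Q = [8 2; 2 4]
y = z − H·x̄ = [21]
S = H·P̄·Hᵀ + R = [75]
K = P̄·Hᵀ·S⁻¹ = [8/25; 2/25]
x' = x̄ + K·y = [18/25, -33/25]
P' = (I − K·H)·P̄ = [8/25 2/25; 2/25 88/25]

x' = [18/25, -33/25]
P' = [8/25 2/25; 2/25 88/25]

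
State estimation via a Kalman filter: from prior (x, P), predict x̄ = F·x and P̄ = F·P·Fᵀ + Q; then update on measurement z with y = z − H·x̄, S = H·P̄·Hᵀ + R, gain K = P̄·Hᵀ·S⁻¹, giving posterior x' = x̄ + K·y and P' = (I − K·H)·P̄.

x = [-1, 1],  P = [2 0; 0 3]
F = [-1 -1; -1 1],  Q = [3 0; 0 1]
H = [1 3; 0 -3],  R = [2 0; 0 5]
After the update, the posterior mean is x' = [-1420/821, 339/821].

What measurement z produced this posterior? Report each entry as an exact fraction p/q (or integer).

x̄ = F·x = [0, 2]
P̄ = F·P·Fᵀ + Q = [8 -1; -1 6]
S = H·P̄·Hᵀ + R = [58 -51; -51 59]
K = P̄·Hᵀ·S⁻¹ = [448/821 429/821; 85/821 -177/821]
x' − x̄ = [-1420/821, -1303/821] = K·y
y = (KᵀK)⁻¹·Kᵀ·(x' − x̄) = [-7, 4]
z = y + H·x̄ = [-7, 4] + [6, -6] = [-1, -2]

z = [-1, -2]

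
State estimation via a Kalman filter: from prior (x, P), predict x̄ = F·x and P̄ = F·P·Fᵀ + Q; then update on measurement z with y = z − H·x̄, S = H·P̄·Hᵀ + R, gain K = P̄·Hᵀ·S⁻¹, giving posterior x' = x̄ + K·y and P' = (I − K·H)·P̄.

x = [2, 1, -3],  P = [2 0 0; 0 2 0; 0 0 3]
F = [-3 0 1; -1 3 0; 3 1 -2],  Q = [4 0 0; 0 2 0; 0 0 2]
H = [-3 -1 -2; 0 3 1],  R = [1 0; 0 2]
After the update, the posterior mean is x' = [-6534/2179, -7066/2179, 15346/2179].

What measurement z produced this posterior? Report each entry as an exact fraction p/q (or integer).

z = [-2, -3]

x̄ = F·x = [-9, 1, 13]
P̄ = F·P·Fᵀ + Q = [25 6 -24; 6 22 0; -24 0 34]
S = H·P̄·Hᵀ + R = [132 -116; -116 234]
K = P̄·Hᵀ·S⁻¹ = [-4209/8716 -1155/4358; -213/2179 509/2179; 610/2179 619/2179]
x' − x̄ = [13077/2179, -9245/2179, -12981/2179] = K·y
y = (KᵀK)⁻¹·Kᵀ·(x' − x̄) = [-2, -19]
z = y + H·x̄ = [-2, -19] + [0, 16] = [-2, -3]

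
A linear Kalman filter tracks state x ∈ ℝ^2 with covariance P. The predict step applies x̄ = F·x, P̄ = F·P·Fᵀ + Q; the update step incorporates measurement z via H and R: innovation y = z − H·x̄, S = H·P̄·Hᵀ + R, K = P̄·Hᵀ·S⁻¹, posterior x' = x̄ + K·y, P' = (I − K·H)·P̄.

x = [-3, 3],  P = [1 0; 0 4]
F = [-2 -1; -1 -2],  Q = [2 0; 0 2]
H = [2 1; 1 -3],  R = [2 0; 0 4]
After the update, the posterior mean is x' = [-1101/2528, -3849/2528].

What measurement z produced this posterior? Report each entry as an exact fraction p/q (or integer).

x̄ = F·x = [3, -3]
P̄ = F·P·Fᵀ + Q = [10 10; 10 19]
S = H·P̄·Hᵀ + R = [101 -87; -87 125]
K = P̄·Hᵀ·S⁻¹ = [1005/2528 295/2528; 393/2528 -677/2528]
x' − x̄ = [-8685/2528, 3735/2528] = K·y
y = (KᵀK)⁻¹·Kᵀ·(x' − x̄) = [-6, -9]
z = y + H·x̄ = [-6, -9] + [3, 12] = [-3, 3]

z = [-3, 3]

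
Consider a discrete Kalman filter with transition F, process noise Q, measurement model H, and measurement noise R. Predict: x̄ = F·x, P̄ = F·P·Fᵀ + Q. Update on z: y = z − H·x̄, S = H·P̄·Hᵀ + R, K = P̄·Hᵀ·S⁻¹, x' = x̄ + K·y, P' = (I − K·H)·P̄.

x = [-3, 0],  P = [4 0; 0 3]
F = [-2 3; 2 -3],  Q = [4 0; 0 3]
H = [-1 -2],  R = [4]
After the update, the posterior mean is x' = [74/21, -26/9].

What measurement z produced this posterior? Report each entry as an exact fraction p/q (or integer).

z = [2]

x̄ = F·x = [6, -6]
P̄ = F·P·Fᵀ + Q = [47 -43; -43 46]
S = H·P̄·Hᵀ + R = [63]
K = P̄·Hᵀ·S⁻¹ = [13/21; -7/9]
x' − x̄ = [-52/21, 28/9] = K·y
y = (KᵀK)⁻¹·Kᵀ·(x' − x̄) = [-4]
z = y + H·x̄ = [-4] + [6] = [2]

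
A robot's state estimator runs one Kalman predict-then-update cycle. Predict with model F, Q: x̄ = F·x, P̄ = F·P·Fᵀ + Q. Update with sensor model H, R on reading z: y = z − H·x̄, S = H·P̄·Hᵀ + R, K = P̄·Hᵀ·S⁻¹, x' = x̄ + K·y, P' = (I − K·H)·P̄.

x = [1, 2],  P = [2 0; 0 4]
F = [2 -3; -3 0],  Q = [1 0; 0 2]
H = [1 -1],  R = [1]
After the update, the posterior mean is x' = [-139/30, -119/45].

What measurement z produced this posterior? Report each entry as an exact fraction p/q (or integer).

z = [-2]

x̄ = F·x = [-4, -3]
P̄ = F·P·Fᵀ + Q = [45 -12; -12 20]
S = H·P̄·Hᵀ + R = [90]
K = P̄·Hᵀ·S⁻¹ = [19/30; -16/45]
x' − x̄ = [-19/30, 16/45] = K·y
y = (KᵀK)⁻¹·Kᵀ·(x' − x̄) = [-1]
z = y + H·x̄ = [-1] + [-1] = [-2]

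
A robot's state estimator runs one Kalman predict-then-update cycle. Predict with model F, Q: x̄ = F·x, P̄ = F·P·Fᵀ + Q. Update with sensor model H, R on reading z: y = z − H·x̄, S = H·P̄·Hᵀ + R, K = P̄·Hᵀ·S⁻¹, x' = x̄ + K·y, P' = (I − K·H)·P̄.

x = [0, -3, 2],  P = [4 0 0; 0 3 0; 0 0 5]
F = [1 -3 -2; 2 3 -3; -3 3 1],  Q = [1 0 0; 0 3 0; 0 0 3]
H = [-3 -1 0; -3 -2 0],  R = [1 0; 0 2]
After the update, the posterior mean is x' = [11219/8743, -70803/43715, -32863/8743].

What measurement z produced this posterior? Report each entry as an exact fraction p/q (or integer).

x̄ = F·x = [5, -15, -7]
P̄ = F·P·Fᵀ + Q = [52 11 -49; 11 91 -12; -49 -12 71]
S = H·P̄·Hᵀ + R = [626 749; 749 966]
K = P̄·Hᵀ·S⁻¹ = [-800/1249 2731/8743; 5893/6245 -41714/43715; 729/1249 -2409/8743]
x' − x̄ = [-32496/8743, 584922/43715, 28338/8743] = K·y
y = (KᵀK)⁻¹·Kᵀ·(x' − x̄) = [-2, -16]
z = y + H·x̄ = [-2, -16] + [0, 15] = [-2, -1]

z = [-2, -1]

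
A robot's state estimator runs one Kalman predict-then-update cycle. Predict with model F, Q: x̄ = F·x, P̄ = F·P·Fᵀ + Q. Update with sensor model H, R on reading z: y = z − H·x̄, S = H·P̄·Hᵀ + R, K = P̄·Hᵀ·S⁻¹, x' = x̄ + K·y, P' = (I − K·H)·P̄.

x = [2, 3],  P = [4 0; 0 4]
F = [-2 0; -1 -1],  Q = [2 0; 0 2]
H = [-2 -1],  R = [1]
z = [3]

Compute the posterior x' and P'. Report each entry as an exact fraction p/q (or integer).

x̄ = F·x = [-4, -5]
P̄ = F·P·Fᵀ + Q = [18 8; 8 10]
y = z − H·x̄ = [-10]
S = H·P̄·Hᵀ + R = [115]
K = P̄·Hᵀ·S⁻¹ = [-44/115; -26/115]
x' = x̄ + K·y = [-4/23, -63/23]
P' = (I − K·H)·P̄ = [134/115 -224/115; -224/115 474/115]

x' = [-4/23, -63/23]
P' = [134/115 -224/115; -224/115 474/115]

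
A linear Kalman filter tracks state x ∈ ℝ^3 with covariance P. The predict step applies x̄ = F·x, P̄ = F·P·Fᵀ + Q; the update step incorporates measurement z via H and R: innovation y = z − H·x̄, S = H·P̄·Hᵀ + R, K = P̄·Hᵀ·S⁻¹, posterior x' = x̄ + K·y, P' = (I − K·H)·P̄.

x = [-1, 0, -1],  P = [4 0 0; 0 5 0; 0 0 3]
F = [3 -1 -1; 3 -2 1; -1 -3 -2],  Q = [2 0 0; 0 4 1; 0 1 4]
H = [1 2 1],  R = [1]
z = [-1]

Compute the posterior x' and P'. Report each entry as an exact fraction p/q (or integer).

x' = [-61/101, -222/101, 403/101]
P' = [2665/202 66/101 -1441/101; 66/101 2527/303 -5161/303; -1441/101 -5161/303 14695/303]

x̄ = F·x = [-2, -4, 3]
P̄ = F·P·Fᵀ + Q = [46 43 9; 43 63 13; 9 13 65]
y = z − H·x̄ = [6]
S = H·P̄·Hᵀ + R = [606]
K = P̄·Hᵀ·S⁻¹ = [47/202; 91/303; 50/303]
x' = x̄ + K·y = [-61/101, -222/101, 403/101]
P' = (I − K·H)·P̄ = [2665/202 66/101 -1441/101; 66/101 2527/303 -5161/303; -1441/101 -5161/303 14695/303]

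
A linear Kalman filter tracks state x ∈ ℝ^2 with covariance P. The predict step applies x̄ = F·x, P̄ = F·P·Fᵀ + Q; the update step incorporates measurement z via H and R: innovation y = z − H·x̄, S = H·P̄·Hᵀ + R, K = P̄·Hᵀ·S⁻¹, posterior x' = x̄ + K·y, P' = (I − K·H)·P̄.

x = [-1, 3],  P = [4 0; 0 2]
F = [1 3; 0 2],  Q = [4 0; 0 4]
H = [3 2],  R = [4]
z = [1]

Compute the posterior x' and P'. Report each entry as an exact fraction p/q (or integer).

x' = [-13/43, 48/43]
P' = [388/215 -96/43; -96/43 156/43]

x̄ = F·x = [8, 6]
P̄ = F·P·Fᵀ + Q = [26 12; 12 12]
y = z − H·x̄ = [-35]
S = H·P̄·Hᵀ + R = [430]
K = P̄·Hᵀ·S⁻¹ = [51/215; 6/43]
x' = x̄ + K·y = [-13/43, 48/43]
P' = (I − K·H)·P̄ = [388/215 -96/43; -96/43 156/43]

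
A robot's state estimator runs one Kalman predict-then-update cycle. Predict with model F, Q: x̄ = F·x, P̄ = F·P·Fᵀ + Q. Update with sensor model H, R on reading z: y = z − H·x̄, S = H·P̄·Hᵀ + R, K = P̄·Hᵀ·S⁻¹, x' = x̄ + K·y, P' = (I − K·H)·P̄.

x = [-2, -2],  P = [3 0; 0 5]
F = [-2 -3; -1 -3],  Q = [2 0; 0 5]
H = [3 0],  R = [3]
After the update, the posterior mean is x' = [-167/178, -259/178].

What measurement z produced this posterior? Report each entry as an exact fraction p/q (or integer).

z = [-3]

x̄ = F·x = [10, 8]
P̄ = F·P·Fᵀ + Q = [59 51; 51 53]
S = H·P̄·Hᵀ + R = [534]
K = P̄·Hᵀ·S⁻¹ = [59/178; 51/178]
x' − x̄ = [-1947/178, -1683/178] = K·y
y = (KᵀK)⁻¹·Kᵀ·(x' − x̄) = [-33]
z = y + H·x̄ = [-33] + [30] = [-3]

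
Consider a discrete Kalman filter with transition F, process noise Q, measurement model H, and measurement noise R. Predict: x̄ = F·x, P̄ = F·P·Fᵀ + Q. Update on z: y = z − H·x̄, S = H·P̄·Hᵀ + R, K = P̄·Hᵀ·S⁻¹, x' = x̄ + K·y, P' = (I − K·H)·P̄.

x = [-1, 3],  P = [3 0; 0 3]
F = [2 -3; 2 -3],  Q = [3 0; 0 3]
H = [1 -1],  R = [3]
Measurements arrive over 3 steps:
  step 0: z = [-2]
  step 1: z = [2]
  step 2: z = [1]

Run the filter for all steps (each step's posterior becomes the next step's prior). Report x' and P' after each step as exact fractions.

step 0: x' = [-35/3, -31/3], P' = [41 40; 40 41]
step 1: x' = [25/3, 7], P' = [55 54; 54 55]
step 2: x' = [-4, -14/3], P' = [69 68; 68 69]

step 0: x̄ = F·x = [-11, -11]
step 0: P̄ = F·P·Fᵀ + Q = [42 39; 39 42]
step 0: y = z − H·x̄ = [-2]
step 0: S = H·P̄·Hᵀ + R = [9]
step 0: K = P̄·Hᵀ·S⁻¹ = [1/3; -1/3]
step 0: x' = x̄ + K·y = [-35/3, -31/3]
step 0: P' = (I − K·H)·P̄ = [41 40; 40 41]
step 1: x̄ = F·x = [23/3, 23/3]
step 1: P̄ = F·P·Fᵀ + Q = [56 53; 53 56]
step 1: y = z − H·x̄ = [2]
step 1: S = H·P̄·Hᵀ + R = [9]
step 1: K = P̄·Hᵀ·S⁻¹ = [1/3; -1/3]
step 1: x' = x̄ + K·y = [25/3, 7]
step 1: P' = (I − K·H)·P̄ = [55 54; 54 55]
step 2: x̄ = F·x = [-13/3, -13/3]
step 2: P̄ = F·P·Fᵀ + Q = [70 67; 67 70]
step 2: y = z − H·x̄ = [1]
step 2: S = H·P̄·Hᵀ + R = [9]
step 2: K = P̄·Hᵀ·S⁻¹ = [1/3; -1/3]
step 2: x' = x̄ + K·y = [-4, -14/3]
step 2: P' = (I − K·H)·P̄ = [69 68; 68 69]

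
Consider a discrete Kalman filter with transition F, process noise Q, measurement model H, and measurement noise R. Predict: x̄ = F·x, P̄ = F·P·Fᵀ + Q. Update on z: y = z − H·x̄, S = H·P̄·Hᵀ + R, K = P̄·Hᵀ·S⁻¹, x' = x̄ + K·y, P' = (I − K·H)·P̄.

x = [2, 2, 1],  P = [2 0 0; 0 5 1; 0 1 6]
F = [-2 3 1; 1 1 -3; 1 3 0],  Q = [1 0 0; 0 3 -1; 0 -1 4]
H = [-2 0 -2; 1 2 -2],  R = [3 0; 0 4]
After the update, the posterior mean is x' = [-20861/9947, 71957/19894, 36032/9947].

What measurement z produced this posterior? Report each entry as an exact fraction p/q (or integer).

z = [-3, -2]

x̄ = F·x = [3, 1, 8]
P̄ = F·P·Fᵀ + Q = [66 -15 44; -15 58 7; 44 7 51]
S = H·P̄·Hᵀ + R = [823 192; 192 214]
K = P̄·Hᵀ·S⁻¹ = [-18548/69629 -278/69629; -6640/69629 68529/139258; -16106/69629 134/69629]
x' − x̄ = [-50702/9947, 52063/19894, -43544/9947] = K·y
y = (KᵀK)⁻¹·Kᵀ·(x' − x̄) = [19, 9]
z = y + H·x̄ = [19, 9] + [-22, -11] = [-3, -2]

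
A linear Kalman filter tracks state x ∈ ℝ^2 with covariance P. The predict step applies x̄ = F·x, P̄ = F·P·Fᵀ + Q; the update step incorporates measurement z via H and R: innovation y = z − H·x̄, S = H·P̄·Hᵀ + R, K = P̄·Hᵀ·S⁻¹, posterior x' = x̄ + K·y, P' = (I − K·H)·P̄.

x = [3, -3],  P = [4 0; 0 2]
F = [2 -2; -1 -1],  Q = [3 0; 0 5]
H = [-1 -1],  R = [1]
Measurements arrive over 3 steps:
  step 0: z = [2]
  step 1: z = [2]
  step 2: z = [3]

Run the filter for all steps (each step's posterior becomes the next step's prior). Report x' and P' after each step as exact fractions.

step 0: x̄ = F·x = [12, 0]
step 0: P̄ = F·P·Fᵀ + Q = [27 -4; -4 11]
step 0: y = z − H·x̄ = [14]
step 0: S = H·P̄·Hᵀ + R = [31]
step 0: K = P̄·Hᵀ·S⁻¹ = [-23/31; -7/31]
step 0: x' = x̄ + K·y = [50/31, -98/31]
step 0: P' = (I − K·H)·P̄ = [308/31 -285/31; -285/31 292/31]
step 1: x̄ = F·x = [296/31, 48/31]
step 1: P̄ = F·P·Fᵀ + Q = [4773/31 -32/31; -32/31 185/31]
step 1: y = z − H·x̄ = [406/31]
step 1: S = H·P̄·Hᵀ + R = [4925/31]
step 1: K = P̄·Hᵀ·S⁻¹ = [-4741/4925; -153/4925]
step 1: x' = x̄ + K·y = [-15066/4925, 5622/4925]
step 1: P' = (I − K·H)·P̄ = [33224/4925 -28483/4925; -28483/4925 28636/4925]
step 2: x̄ = F·x = [-41376/4925, 9444/4925]
step 2: P̄ = F·P·Fᵀ + Q = [490079/4925 -9176/4925; -9176/4925 29519/4925]
step 2: y = z − H·x̄ = [-17157/4925]
step 2: S = H·P̄·Hᵀ + R = [506171/4925]
step 2: K = P̄·Hᵀ·S⁻¹ = [-480903/506171; -20343/506171]
step 2: x' = x̄ + K·y = [-2577153/506171, 1041483/506171]
step 2: P' = (I − K·H)·P̄ = [3410372/506171 -2929469/506171; -2929469/506171 2949812/506171]

step 0: x' = [50/31, -98/31], P' = [308/31 -285/31; -285/31 292/31]
step 1: x' = [-15066/4925, 5622/4925], P' = [33224/4925 -28483/4925; -28483/4925 28636/4925]
step 2: x' = [-2577153/506171, 1041483/506171], P' = [3410372/506171 -2929469/506171; -2929469/506171 2949812/506171]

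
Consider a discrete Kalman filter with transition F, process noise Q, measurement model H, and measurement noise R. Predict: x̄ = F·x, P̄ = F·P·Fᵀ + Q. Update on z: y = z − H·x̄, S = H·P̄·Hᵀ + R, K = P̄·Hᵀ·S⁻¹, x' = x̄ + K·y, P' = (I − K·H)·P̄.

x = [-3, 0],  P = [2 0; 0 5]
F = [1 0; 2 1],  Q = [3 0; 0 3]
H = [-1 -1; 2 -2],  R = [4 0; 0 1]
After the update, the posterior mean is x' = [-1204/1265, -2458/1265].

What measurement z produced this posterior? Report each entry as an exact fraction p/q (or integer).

x̄ = F·x = [-3, -6]
P̄ = F·P·Fᵀ + Q = [5 4; 4 16]
S = H·P̄·Hᵀ + R = [33 22; 22 53]
K = P̄·Hᵀ·S⁻¹ = [-521/1265 24/115; -532/1265 -32/115]
x' − x̄ = [2591/1265, 5132/1265] = K·y
y = (KᵀK)⁻¹·Kᵀ·(x' − x̄) = [-7, -4]
z = y + H·x̄ = [-7, -4] + [9, 6] = [2, 2]

z = [2, 2]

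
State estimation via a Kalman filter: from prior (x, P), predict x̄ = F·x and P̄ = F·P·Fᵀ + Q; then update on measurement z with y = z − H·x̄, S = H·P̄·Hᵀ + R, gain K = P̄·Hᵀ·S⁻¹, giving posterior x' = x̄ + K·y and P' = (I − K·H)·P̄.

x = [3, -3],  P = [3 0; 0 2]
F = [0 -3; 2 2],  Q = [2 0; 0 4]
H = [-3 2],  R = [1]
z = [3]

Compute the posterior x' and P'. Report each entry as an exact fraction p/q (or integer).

x' = [1269/421, 2520/421]
P' = [1364/421 2004/421; 2004/421 3048/421]

x̄ = F·x = [9, 0]
P̄ = F·P·Fᵀ + Q = [20 -12; -12 24]
y = z − H·x̄ = [30]
S = H·P̄·Hᵀ + R = [421]
K = P̄·Hᵀ·S⁻¹ = [-84/421; 84/421]
x' = x̄ + K·y = [1269/421, 2520/421]
P' = (I − K·H)·P̄ = [1364/421 2004/421; 2004/421 3048/421]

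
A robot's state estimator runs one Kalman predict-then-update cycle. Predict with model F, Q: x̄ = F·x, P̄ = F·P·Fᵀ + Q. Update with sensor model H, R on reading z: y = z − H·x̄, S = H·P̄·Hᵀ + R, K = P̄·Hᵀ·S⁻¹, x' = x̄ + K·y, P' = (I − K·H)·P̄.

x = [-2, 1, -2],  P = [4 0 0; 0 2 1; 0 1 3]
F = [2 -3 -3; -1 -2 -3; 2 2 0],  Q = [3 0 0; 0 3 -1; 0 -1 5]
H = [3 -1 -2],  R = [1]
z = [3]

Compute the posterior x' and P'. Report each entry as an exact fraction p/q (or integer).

x' = [1067/565, 886/113, -1458/565]
P' = [4714/565 -106/113 7234/565; -106/113 2722/113 -1533/113; 7234/565 -1533/113 14704/565]

x̄ = F·x = [-1, 6, -2]
P̄ = F·P·Fᵀ + Q = [82 46 -2; 46 54 -23; -2 -23 29]
y = z − H·x̄ = [8]
S = H·P̄·Hᵀ + R = [565]
K = P̄·Hᵀ·S⁻¹ = [204/565; 26/113; -41/565]
x' = x̄ + K·y = [1067/565, 886/113, -1458/565]
P' = (I − K·H)·P̄ = [4714/565 -106/113 7234/565; -106/113 2722/113 -1533/113; 7234/565 -1533/113 14704/565]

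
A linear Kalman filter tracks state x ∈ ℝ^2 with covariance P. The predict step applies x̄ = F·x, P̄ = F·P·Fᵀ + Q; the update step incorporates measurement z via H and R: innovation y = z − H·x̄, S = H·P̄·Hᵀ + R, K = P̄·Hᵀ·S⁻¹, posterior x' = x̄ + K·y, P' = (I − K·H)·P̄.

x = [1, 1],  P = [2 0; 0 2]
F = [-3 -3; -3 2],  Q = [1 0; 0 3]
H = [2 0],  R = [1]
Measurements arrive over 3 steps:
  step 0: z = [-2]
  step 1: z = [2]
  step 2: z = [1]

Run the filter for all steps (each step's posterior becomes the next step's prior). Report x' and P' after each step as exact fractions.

step 0: x' = [-154/149, -29/149], P' = [37/149 6/149; 6/149 4177/149]
step 1: x' = [153281/152881, 679876/152881], P' = [38183/152881 -24711/152881; -24711/152881 1476788/152881]
step 2: x' = [24186173/53524169, -263956583/53524169], P' = [13342822/53524169 -8591214/53524169; -8591214/53524169 521667862/53524169]

step 0: x̄ = F·x = [-6, -1]
step 0: P̄ = F·P·Fᵀ + Q = [37 6; 6 29]
step 0: y = z − H·x̄ = [10]
step 0: S = H·P̄·Hᵀ + R = [149]
step 0: K = P̄·Hᵀ·S⁻¹ = [74/149; 12/149]
step 0: x' = x̄ + K·y = [-154/149, -29/149]
step 0: P' = (I − K·H)·P̄ = [37/149 6/149; 6/149 4177/149]
step 1: x̄ = F·x = [549/149, 404/149]
step 1: P̄ = F·P·Fᵀ + Q = [38183/149 -24711/149; -24711/149 17416/149]
step 1: y = z − H·x̄ = [-800/149]
step 1: S = H·P̄·Hᵀ + R = [152881/149]
step 1: K = P̄·Hᵀ·S⁻¹ = [76366/152881; -49422/152881]
step 1: x' = x̄ + K·y = [153281/152881, 679876/152881]
step 1: P' = (I − K·H)·P̄ = [38183/152881 -24711/152881; -24711/152881 1476788/152881]
step 2: x̄ = F·x = [-2499471/152881, 899909/152881]
step 2: P̄ = F·P·Fᵀ + Q = [13342822/152881 -8591214/152881; -8591214/152881 7005974/152881]
step 2: y = z − H·x̄ = [5151823/152881]
step 2: S = H·P̄·Hᵀ + R = [53524169/152881]
step 2: K = P̄·Hᵀ·S⁻¹ = [26685644/53524169; -17182428/53524169]
step 2: x' = x̄ + K·y = [24186173/53524169, -263956583/53524169]
step 2: P' = (I − K·H)·P̄ = [13342822/53524169 -8591214/53524169; -8591214/53524169 521667862/53524169]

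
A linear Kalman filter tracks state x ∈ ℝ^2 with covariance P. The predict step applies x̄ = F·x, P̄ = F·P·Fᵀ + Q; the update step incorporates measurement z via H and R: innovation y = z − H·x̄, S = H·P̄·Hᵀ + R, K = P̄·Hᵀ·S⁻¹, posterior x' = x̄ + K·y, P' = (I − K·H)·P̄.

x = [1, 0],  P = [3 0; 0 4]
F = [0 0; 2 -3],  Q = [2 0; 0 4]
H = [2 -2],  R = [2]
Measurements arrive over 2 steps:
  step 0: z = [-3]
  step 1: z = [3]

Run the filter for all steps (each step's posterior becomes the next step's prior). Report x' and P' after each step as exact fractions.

step 0: x̄ = F·x = [0, 2]
step 0: P̄ = F·P·Fᵀ + Q = [2 0; 0 52]
step 0: y = z − H·x̄ = [1]
step 0: S = H·P̄·Hᵀ + R = [218]
step 0: K = P̄·Hᵀ·S⁻¹ = [2/109; -52/109]
step 0: x' = x̄ + K·y = [2/109, 166/109]
step 0: P' = (I − K·H)·P̄ = [210/109 208/109; 208/109 260/109]
step 1: x̄ = F·x = [0, -494/109]
step 1: P̄ = F·P·Fᵀ + Q = [2 0; 0 1120/109]
step 1: y = z − H·x̄ = [-661/109]
step 1: S = H·P̄·Hᵀ + R = [5570/109]
step 1: K = P̄·Hᵀ·S⁻¹ = [218/2785; -224/557]
step 1: x' = x̄ + K·y = [-1322/2785, -1166/557]
step 1: P' = (I − K·H)·P̄ = [4698/2785 896/557; 896/557 1120/557]

step 0: x' = [2/109, 166/109], P' = [210/109 208/109; 208/109 260/109]
step 1: x' = [-1322/2785, -1166/557], P' = [4698/2785 896/557; 896/557 1120/557]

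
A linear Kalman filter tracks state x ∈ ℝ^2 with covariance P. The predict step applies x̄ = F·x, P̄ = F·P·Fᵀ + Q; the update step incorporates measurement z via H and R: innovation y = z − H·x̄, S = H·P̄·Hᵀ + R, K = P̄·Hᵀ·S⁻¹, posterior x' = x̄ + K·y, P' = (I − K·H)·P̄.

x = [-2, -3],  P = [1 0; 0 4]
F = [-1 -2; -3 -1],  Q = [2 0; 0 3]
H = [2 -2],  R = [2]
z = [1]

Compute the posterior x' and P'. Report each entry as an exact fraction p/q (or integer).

x' = [80/9, 76/9]
P' = [385/27 377/27; 377/27 382/27]

x̄ = F·x = [8, 9]
P̄ = F·P·Fᵀ + Q = [19 11; 11 16]
y = z − H·x̄ = [3]
S = H·P̄·Hᵀ + R = [54]
K = P̄·Hᵀ·S⁻¹ = [8/27; -5/27]
x' = x̄ + K·y = [80/9, 76/9]
P' = (I − K·H)·P̄ = [385/27 377/27; 377/27 382/27]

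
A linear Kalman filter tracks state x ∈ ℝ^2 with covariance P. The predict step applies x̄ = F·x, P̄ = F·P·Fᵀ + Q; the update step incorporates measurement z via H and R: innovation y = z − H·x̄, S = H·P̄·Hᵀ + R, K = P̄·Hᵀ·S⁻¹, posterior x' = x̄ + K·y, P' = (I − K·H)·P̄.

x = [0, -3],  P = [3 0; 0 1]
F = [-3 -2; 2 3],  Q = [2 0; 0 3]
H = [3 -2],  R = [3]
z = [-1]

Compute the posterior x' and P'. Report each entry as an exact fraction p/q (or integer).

x' = [-445/228, -143/57]
P' = [107/76 34/19; 34/19 56/19]

x̄ = F·x = [6, -9]
P̄ = F·P·Fᵀ + Q = [33 -24; -24 24]
y = z − H·x̄ = [-37]
S = H·P̄·Hᵀ + R = [684]
K = P̄·Hᵀ·S⁻¹ = [49/228; -10/57]
x' = x̄ + K·y = [-445/228, -143/57]
P' = (I − K·H)·P̄ = [107/76 34/19; 34/19 56/19]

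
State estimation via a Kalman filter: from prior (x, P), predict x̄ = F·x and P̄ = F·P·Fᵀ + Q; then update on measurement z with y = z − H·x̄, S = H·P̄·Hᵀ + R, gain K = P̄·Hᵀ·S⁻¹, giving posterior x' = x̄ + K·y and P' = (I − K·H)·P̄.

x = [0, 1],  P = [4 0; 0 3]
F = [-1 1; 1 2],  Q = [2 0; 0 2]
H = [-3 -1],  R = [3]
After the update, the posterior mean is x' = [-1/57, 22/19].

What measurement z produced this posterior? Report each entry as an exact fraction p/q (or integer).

x̄ = F·x = [1, 2]
P̄ = F·P·Fᵀ + Q = [9 2; 2 18]
S = H·P̄·Hᵀ + R = [114]
K = P̄·Hᵀ·S⁻¹ = [-29/114; -4/19]
x' − x̄ = [-58/57, -16/19] = K·y
y = (KᵀK)⁻¹·Kᵀ·(x' − x̄) = [4]
z = y + H·x̄ = [4] + [-5] = [-1]

z = [-1]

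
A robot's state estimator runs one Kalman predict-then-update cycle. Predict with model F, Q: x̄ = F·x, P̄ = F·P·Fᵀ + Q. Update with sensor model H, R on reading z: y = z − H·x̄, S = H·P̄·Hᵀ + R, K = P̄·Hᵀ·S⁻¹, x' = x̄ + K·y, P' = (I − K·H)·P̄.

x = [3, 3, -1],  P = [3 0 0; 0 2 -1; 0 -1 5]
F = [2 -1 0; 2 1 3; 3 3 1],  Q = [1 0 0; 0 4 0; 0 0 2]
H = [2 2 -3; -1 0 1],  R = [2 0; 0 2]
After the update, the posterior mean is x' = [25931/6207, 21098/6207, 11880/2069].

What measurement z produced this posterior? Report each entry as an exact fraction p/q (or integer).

x̄ = F·x = [3, 6, 17]
P̄ = F·P·Fᵀ + Q = [15 13 13; 13 57 29; 13 29 46]
S = H·P̄·Hᵀ + R = [304 -71; -71 37]
K = P̄·Hᵀ·S⁻¹ = [487/6207 599/6207; 3097/6207 8627/6207; 115/2069 2066/2069]
x' − x̄ = [7310/6207, -16144/6207, -23293/2069] = K·y
y = (KᵀK)⁻¹·Kᵀ·(x' − x̄) = [31, -13]
z = y + H·x̄ = [31, -13] + [-33, 14] = [-2, 1]

z = [-2, 1]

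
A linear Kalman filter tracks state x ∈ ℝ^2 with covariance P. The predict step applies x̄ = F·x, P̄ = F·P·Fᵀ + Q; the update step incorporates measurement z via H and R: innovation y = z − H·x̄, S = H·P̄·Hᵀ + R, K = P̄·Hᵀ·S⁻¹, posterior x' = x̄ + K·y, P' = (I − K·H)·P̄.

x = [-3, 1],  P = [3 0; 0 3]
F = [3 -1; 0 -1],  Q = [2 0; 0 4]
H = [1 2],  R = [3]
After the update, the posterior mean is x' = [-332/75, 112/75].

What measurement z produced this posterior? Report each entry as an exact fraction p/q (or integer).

x̄ = F·x = [-10, -1]
P̄ = F·P·Fᵀ + Q = [32 3; 3 7]
S = H·P̄·Hᵀ + R = [75]
K = P̄·Hᵀ·S⁻¹ = [38/75; 17/75]
x' − x̄ = [418/75, 187/75] = K·y
y = (KᵀK)⁻¹·Kᵀ·(x' − x̄) = [11]
z = y + H·x̄ = [11] + [-12] = [-1]

z = [-1]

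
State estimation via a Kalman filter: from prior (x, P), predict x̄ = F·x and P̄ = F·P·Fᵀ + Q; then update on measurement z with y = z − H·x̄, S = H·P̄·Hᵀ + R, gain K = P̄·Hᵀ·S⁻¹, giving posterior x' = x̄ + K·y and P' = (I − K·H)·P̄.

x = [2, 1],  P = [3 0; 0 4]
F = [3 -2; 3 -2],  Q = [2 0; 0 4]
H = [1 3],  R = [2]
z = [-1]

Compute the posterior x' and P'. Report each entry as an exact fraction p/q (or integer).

x̄ = F·x = [4, 4]
P̄ = F·P·Fᵀ + Q = [45 43; 43 47]
y = z − H·x̄ = [-17]
S = H·P̄·Hᵀ + R = [728]
K = P̄·Hᵀ·S⁻¹ = [87/364; 23/91]
x' = x̄ + K·y = [-23/364, -27/91]
P' = (I − K·H)·P̄ = [621/182 -89/91; -89/91 45/91]

x' = [-23/364, -27/91]
P' = [621/182 -89/91; -89/91 45/91]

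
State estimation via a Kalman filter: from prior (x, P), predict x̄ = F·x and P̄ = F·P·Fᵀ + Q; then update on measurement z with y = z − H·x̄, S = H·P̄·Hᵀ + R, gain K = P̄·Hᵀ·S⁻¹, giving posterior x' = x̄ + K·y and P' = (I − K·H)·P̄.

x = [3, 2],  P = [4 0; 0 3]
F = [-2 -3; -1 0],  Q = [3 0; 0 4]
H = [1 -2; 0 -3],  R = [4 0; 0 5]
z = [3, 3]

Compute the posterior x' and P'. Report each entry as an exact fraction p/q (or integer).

x̄ = F·x = [-12, -3]
P̄ = F·P·Fᵀ + Q = [46 8; 8 8]
y = z − H·x̄ = [9, -6]
S = H·P̄·Hᵀ + R = [50 24; 24 77]
K = P̄·Hᵀ·S⁻¹ = [1443/1637 -960/1637; -20/1637 -504/1637]
x' = x̄ + K·y = [-897/1637, -2067/1637]
P' = (I − K·H)·P̄ = [8972/1637 1600/1637; 1600/1637 840/1637]

x' = [-897/1637, -2067/1637]
P' = [8972/1637 1600/1637; 1600/1637 840/1637]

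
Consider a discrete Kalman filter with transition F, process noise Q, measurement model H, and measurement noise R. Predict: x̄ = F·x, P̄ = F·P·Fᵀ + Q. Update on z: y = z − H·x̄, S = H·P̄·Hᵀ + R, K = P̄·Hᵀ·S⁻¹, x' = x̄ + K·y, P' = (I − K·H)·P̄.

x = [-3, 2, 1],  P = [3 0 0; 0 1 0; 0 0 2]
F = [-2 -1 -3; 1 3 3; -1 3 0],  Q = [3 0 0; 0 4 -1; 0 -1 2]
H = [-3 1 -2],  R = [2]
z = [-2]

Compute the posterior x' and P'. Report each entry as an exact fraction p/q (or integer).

x̄ = F·x = [1, 6, 9]
P̄ = F·P·Fᵀ + Q = [34 -27 3; -27 34 5; 3 5 14]
y = z − H·x̄ = [13]
S = H·P̄·Hᵀ + R = [576]
K = P̄·Hᵀ·S⁻¹ = [-15/64; 35/192; -1/18]
x' = x̄ + K·y = [-131/64, 1607/192, 149/18]
P' = (I − K·H)·P̄ = [151/64 -153/64 -9/2; -153/64 951/64 65/6; -9/2 65/6 110/9]

x' = [-131/64, 1607/192, 149/18]
P' = [151/64 -153/64 -9/2; -153/64 951/64 65/6; -9/2 65/6 110/9]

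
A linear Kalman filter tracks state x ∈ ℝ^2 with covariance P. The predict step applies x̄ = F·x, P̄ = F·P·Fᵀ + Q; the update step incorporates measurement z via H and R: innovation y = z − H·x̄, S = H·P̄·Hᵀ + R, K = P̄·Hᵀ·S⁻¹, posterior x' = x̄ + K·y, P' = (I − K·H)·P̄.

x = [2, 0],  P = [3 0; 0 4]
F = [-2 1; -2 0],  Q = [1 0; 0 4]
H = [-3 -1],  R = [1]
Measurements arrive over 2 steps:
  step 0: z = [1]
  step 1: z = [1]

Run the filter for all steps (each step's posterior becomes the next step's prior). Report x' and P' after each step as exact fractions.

step 0: x' = [-23/242, -94/121], P' = [145/242 -186/121; -186/121 584/121]
step 1: x' = [-8687/20518, 2737/10259], P' = [9241/20518 -10922/10259; -10922/10259 34146/10259]

step 0: x̄ = F·x = [-4, -4]
step 0: P̄ = F·P·Fᵀ + Q = [17 12; 12 16]
step 0: y = z − H·x̄ = [-15]
step 0: S = H·P̄·Hᵀ + R = [242]
step 0: K = P̄·Hᵀ·S⁻¹ = [-63/242; -26/121]
step 0: x' = x̄ + K·y = [-23/242, -94/121]
step 0: P' = (I − K·H)·P̄ = [145/242 -186/121; -186/121 584/121]
step 1: x̄ = F·x = [-71/121, 23/121]
step 1: P̄ = F·P·Fᵀ + Q = [1739/121 662/121; 662/121 774/121]
step 1: y = z − H·x̄ = [-69/121]
step 1: S = H·P̄·Hᵀ + R = [20518/121]
step 1: K = P̄·Hᵀ·S⁻¹ = [-5879/20518; -1380/10259]
step 1: x' = x̄ + K·y = [-8687/20518, 2737/10259]
step 1: P' = (I − K·H)·P̄ = [9241/20518 -10922/10259; -10922/10259 34146/10259]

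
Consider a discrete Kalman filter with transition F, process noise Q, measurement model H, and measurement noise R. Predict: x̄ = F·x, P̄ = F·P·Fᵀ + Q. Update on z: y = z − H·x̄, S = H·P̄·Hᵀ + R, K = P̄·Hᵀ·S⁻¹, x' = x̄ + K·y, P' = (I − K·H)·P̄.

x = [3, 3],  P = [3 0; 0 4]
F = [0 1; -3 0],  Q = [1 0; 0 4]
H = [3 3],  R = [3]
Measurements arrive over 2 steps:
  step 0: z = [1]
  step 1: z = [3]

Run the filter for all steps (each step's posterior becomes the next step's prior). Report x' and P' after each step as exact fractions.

step 0: x̄ = F·x = [3, -9]
step 0: P̄ = F·P·Fᵀ + Q = [5 0; 0 31]
step 0: y = z − H·x̄ = [19]
step 0: S = H·P̄·Hᵀ + R = [327]
step 0: K = P̄·Hᵀ·S⁻¹ = [5/109; 31/109]
step 0: x' = x̄ + K·y = [422/109, -392/109]
step 0: P' = (I − K·H)·P̄ = [470/109 -465/109; -465/109 496/109]
step 1: x̄ = F·x = [-392/109, -1266/109]
step 1: P̄ = F·P·Fᵀ + Q = [605/109 1395/109; 1395/109 4666/109]
step 1: y = z − H·x̄ = [5301/109]
step 1: S = H·P̄·Hᵀ + R = [72876/109]
step 1: K = P̄·Hᵀ·S⁻¹ = [500/6073; 6061/24292]
step 1: x' = x̄ + K·y = [2476/6073, 12621/24292]
step 1: P' = (I − K·H)·P̄ = [6185/6073 -5685/6073; -5685/6073 28801/24292]

step 0: x' = [422/109, -392/109], P' = [470/109 -465/109; -465/109 496/109]
step 1: x' = [2476/6073, 12621/24292], P' = [6185/6073 -5685/6073; -5685/6073 28801/24292]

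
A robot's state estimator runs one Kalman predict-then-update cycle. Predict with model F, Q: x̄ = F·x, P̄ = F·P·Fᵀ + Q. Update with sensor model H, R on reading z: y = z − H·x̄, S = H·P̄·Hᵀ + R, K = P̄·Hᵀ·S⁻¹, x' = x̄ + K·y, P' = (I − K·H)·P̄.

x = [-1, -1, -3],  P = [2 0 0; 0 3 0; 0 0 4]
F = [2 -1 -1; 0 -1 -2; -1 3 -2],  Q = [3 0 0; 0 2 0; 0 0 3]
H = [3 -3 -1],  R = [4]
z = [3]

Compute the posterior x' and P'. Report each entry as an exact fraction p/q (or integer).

x' = [1126/277, 1125/277, -740/277]
P' = [4310/277 4009/277 799/277; 4009/277 4448/277 -1169/277; 799/277 -1169/277 6240/277]

x̄ = F·x = [2, 7, 4]
P̄ = F·P·Fᵀ + Q = [18 11 -5; 11 21 7; -5 7 48]
y = z − H·x̄ = [22]
S = H·P̄·Hᵀ + R = [277]
K = P̄·Hᵀ·S⁻¹ = [26/277; -37/277; -84/277]
x' = x̄ + K·y = [1126/277, 1125/277, -740/277]
P' = (I − K·H)·P̄ = [4310/277 4009/277 799/277; 4009/277 4448/277 -1169/277; 799/277 -1169/277 6240/277]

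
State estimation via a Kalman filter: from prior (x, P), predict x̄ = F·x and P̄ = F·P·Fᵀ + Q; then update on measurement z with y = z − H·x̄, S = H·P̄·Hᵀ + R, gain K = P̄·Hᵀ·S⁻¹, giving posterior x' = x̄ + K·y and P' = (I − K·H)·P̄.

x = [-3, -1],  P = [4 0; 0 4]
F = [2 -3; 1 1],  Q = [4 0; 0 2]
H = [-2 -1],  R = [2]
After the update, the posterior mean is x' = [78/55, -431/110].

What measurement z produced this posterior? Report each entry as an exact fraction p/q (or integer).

x̄ = F·x = [-3, -4]
P̄ = F·P·Fᵀ + Q = [56 -4; -4 10]
S = H·P̄·Hᵀ + R = [220]
K = P̄·Hᵀ·S⁻¹ = [-27/55; -1/110]
x' − x̄ = [243/55, 9/110] = K·y
y = (KᵀK)⁻¹·Kᵀ·(x' − x̄) = [-9]
z = y + H·x̄ = [-9] + [10] = [1]

z = [1]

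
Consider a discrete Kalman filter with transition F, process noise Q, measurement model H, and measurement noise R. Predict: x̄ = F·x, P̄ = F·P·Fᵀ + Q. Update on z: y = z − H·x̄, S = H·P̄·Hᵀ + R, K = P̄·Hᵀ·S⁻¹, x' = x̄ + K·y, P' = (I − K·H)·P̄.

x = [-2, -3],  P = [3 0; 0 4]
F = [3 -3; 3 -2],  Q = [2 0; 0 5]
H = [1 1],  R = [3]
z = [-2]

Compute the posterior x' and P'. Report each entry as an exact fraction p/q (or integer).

x̄ = F·x = [3, 0]
P̄ = F·P·Fᵀ + Q = [65 51; 51 48]
y = z − H·x̄ = [-5]
S = H·P̄·Hᵀ + R = [218]
K = P̄·Hᵀ·S⁻¹ = [58/109; 99/218]
x' = x̄ + K·y = [37/109, -495/218]
P' = (I − K·H)·P̄ = [357/109 -183/109; -183/109 663/218]

x' = [37/109, -495/218]
P' = [357/109 -183/109; -183/109 663/218]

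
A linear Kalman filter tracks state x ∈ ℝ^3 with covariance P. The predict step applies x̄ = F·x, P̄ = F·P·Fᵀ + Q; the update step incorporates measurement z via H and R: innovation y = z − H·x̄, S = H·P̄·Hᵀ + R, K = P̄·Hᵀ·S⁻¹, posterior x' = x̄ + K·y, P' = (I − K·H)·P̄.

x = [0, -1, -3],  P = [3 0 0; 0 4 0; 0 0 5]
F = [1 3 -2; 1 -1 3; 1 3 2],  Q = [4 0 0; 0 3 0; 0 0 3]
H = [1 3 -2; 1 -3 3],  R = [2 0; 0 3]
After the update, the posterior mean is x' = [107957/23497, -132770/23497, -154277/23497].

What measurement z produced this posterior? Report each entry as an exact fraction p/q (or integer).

x̄ = F·x = [3, -8, -9]
P̄ = F·P·Fᵀ + Q = [63 -39 19; -39 55 21; 19 21 62]
S = H·P̄·Hᵀ + R = [246 -470; -470 1089]
K = P̄·Hᵀ·S⁻¹ = [5601/23497 7531/23497; 12603/23497 2397/23497; 10501/23497 7596/23497]
x' − x̄ = [37466/23497, 55206/23497, 57196/23497] = K·y
y = (KᵀK)⁻¹·Kᵀ·(x' − x̄) = [4, 2]
z = y + H·x̄ = [4, 2] + [-3, 0] = [1, 2]

z = [1, 2]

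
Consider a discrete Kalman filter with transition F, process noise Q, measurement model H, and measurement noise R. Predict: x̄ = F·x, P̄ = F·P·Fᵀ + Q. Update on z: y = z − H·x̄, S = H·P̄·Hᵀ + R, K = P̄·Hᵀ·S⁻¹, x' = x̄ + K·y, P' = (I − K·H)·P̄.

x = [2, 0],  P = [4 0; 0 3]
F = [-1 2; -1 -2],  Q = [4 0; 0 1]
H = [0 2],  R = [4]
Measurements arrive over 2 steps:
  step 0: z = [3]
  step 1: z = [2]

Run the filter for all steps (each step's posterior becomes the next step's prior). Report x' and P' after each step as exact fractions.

step 0: x̄ = F·x = [-2, -2]
step 0: P̄ = F·P·Fᵀ + Q = [20 -8; -8 17]
step 0: y = z − H·x̄ = [7]
step 0: S = H·P̄·Hᵀ + R = [72]
step 0: K = P̄·Hᵀ·S⁻¹ = [-2/9; 17/36]
step 0: x' = x̄ + K·y = [-32/9, 47/36]
step 0: P' = (I − K·H)·P̄ = [148/9 -4/9; -4/9 17/18]
step 1: x̄ = F·x = [37/6, 17/18]
step 1: P̄ = F·P·Fᵀ + Q = [26 38/3; 38/3 175/9]
step 1: y = z − H·x̄ = [1/9]
step 1: S = H·P̄·Hᵀ + R = [736/9]
step 1: K = P̄·Hᵀ·S⁻¹ = [57/184; 175/368]
step 1: x' = x̄ + K·y = [1141/184, 367/368]
step 1: P' = (I − K·H)·P̄ = [835/46 57/92; 57/92 175/184]

step 0: x' = [-32/9, 47/36], P' = [148/9 -4/9; -4/9 17/18]
step 1: x' = [1141/184, 367/368], P' = [835/46 57/92; 57/92 175/184]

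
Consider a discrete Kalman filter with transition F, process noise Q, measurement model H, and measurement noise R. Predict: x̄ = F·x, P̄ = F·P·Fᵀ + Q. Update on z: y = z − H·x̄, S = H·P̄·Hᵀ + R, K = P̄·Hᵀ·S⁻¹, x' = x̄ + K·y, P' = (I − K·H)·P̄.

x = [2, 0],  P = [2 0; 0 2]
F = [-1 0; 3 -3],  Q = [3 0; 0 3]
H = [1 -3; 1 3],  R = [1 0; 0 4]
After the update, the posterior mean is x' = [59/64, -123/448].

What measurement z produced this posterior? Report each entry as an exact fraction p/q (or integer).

x̄ = F·x = [-2, 6]
P̄ = F·P·Fᵀ + Q = [5 -6; -6 39]
S = H·P̄·Hᵀ + R = [393 -346; -346 324]
K = P̄·Hᵀ·S⁻¹ = [211/544 407/1088; -723/3808 1065/7616]
x' − x̄ = [187/64, -2811/448] = K·y
y = (KᵀK)⁻¹·Kᵀ·(x' − x̄) = [22, -15]
z = y + H·x̄ = [22, -15] + [-20, 16] = [2, 1]

z = [2, 1]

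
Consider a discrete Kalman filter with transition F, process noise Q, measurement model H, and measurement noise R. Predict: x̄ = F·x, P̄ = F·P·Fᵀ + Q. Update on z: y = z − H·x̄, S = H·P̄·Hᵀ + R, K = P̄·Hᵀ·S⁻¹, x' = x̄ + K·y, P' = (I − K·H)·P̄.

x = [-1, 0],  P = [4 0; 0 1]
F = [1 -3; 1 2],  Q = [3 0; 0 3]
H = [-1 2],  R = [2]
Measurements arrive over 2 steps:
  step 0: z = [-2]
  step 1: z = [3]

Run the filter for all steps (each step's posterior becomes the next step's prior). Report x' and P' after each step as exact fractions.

step 0: x̄ = F·x = [-1, -1]
step 0: P̄ = F·P·Fᵀ + Q = [16 -2; -2 11]
step 0: y = z − H·x̄ = [-1]
step 0: S = H·P̄·Hᵀ + R = [70]
step 0: K = P̄·Hᵀ·S⁻¹ = [-2/7; 12/35]
step 0: x' = x̄ + K·y = [-5/7, -47/35]
step 0: P' = (I − K·H)·P̄ = [72/7 34/7; 34/7 97/35]
step 1: x̄ = F·x = [116/35, -17/5]
step 1: P̄ = F·P·Fᵀ + Q = [318/35 -56/5; -56/5 219/5]
step 1: y = z − H·x̄ = [459/35]
step 1: S = H·P̄·Hᵀ + R = [8088/35]
step 1: K = P̄·Hᵀ·S⁻¹ = [-551/4044; 1729/4044]
step 1: x' = x̄ + K·y = [2059/1348, 2975/1348]
step 1: P' = (I − K·H)·P̄ = [9697/2022 4573/2022; 4573/2022 3151/2022]

step 0: x' = [-5/7, -47/35], P' = [72/7 34/7; 34/7 97/35]
step 1: x' = [2059/1348, 2975/1348], P' = [9697/2022 4573/2022; 4573/2022 3151/2022]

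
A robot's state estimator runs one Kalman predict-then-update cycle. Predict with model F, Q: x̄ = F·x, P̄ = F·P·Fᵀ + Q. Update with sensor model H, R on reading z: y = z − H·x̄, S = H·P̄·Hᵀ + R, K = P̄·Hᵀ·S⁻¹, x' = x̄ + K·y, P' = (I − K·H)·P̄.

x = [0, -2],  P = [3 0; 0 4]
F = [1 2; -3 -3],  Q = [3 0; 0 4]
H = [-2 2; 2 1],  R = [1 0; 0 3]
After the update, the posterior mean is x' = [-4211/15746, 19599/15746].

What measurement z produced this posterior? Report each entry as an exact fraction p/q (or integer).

x̄ = F·x = [-4, 6]
P̄ = F·P·Fᵀ + Q = [22 -33; -33 67]
S = H·P̄·Hᵀ + R = [621 -20; -20 26]
K = P̄·Hᵀ·S⁻¹ = [-1320/7873 4631/15746; 2610/7873 4621/15746]
x' − x̄ = [58773/15746, -74877/15746] = K·y
y = (KᵀK)⁻¹·Kᵀ·(x' − x̄) = [-17, 3]
z = y + H·x̄ = [-17, 3] + [20, -2] = [3, 1]

z = [3, 1]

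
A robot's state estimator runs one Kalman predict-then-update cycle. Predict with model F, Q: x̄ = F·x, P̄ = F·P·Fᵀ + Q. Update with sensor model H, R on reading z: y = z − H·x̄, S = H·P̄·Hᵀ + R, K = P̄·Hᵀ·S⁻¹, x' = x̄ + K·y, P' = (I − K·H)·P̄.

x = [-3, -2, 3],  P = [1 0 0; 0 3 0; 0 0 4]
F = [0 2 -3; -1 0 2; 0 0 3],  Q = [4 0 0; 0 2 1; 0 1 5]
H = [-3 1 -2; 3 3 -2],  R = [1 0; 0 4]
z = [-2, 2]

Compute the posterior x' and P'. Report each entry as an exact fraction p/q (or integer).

x' = [-4019/4671, 63941/14013, 62981/14013]
P' = [2132/1557 -16892/4671 -17624/4671; -16892/4671 148688/14013 150176/14013; -17624/4671 150176/14013 155894/14013]

x̄ = F·x = [-13, 9, 9]
P̄ = F·P·Fᵀ + Q = [52 -24 -36; -24 19 25; -36 25 41]
y = z − H·x̄ = [-32, 32]
S = H·P̄·Hᵀ + R = [264 -303; -303 507]
K = P̄·Hᵀ·S⁻¹ = [-832/4671 940/4671; 364/14013 -1579/14013; -2996/14013 -4969/14013]
x' = x̄ + K·y = [-4019/4671, 63941/14013, 62981/14013]
P' = (I − K·H)·P̄ = [2132/1557 -16892/4671 -17624/4671; -16892/4671 148688/14013 150176/14013; -17624/4671 150176/14013 155894/14013]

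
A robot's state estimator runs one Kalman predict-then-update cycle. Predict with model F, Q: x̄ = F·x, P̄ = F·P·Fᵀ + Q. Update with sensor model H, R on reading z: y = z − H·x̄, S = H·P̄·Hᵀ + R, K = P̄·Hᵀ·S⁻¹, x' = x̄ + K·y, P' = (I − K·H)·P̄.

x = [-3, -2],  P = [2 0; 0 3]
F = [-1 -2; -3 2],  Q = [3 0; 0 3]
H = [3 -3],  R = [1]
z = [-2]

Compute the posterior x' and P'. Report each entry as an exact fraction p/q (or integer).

x̄ = F·x = [7, 5]
P̄ = F·P·Fᵀ + Q = [17 -6; -6 33]
y = z − H·x̄ = [-8]
S = H·P̄·Hᵀ + R = [559]
K = P̄·Hᵀ·S⁻¹ = [69/559; -9/43]
x' = x̄ + K·y = [3361/559, 287/43]
P' = (I − K·H)·P̄ = [4742/559 363/43; 363/43 366/43]

x' = [3361/559, 287/43]
P' = [4742/559 363/43; 363/43 366/43]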